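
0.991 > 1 False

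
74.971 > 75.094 False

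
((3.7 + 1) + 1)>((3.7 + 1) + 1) False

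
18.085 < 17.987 False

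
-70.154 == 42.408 False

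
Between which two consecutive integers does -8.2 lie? -9 and -8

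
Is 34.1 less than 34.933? Yes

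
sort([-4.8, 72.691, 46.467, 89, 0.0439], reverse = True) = [89, 72.691, 46.467, 0.0439, -4.8]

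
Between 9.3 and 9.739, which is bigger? 9.739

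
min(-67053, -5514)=-67053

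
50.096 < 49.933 False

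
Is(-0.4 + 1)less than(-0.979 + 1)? No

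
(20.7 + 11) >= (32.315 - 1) True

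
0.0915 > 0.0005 True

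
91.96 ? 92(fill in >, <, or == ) <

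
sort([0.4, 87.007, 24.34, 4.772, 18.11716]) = [0.4, 4.772, 18.11716, 24.34, 87.007]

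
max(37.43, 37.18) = 37.43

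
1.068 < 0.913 False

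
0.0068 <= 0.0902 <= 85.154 True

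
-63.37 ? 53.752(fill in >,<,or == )<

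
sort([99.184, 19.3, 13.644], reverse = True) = [99.184, 19.3, 13.644]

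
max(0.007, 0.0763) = 0.0763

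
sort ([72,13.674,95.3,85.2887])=[13.674,72,85.2887,95.3]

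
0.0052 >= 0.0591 False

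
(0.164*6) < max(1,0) True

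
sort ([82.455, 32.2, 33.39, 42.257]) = [32.2, 33.39, 42.257, 82.455]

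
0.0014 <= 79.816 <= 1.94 False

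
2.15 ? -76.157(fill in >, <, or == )>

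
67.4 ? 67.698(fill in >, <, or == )<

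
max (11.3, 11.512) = 11.512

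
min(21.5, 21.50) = 21.5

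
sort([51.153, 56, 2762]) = [51.153, 56, 2762]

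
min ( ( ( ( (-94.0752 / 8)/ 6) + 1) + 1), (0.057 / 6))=0.0095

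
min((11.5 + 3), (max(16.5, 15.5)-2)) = 14.5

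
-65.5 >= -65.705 True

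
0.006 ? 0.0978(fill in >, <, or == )<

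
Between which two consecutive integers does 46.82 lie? 46 and 47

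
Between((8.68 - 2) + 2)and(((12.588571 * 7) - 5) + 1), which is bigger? (((12.588571 * 7) - 5) + 1)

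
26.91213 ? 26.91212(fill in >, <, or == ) >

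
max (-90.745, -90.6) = -90.6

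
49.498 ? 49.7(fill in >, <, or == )<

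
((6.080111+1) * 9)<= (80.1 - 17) False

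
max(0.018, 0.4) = 0.4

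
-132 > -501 True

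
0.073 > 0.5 False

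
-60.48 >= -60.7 True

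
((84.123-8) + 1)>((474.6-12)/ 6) True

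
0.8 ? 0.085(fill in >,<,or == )>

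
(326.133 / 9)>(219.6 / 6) False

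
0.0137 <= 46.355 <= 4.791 False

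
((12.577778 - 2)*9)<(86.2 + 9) False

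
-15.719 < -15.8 False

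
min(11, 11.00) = 11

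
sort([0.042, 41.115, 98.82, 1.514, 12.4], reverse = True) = [98.82, 41.115, 12.4, 1.514, 0.042]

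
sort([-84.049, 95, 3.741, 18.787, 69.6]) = [-84.049, 3.741, 18.787, 69.6, 95]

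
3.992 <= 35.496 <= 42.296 True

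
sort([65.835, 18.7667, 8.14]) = [8.14, 18.7667, 65.835]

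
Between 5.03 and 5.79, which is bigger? 5.79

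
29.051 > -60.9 True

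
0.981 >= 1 False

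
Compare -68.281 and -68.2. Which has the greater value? -68.2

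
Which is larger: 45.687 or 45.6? 45.687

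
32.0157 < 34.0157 True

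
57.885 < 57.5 False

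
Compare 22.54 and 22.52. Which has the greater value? 22.54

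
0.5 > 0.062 True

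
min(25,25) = 25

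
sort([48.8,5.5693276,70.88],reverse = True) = [70.88,48.8,5.5693276]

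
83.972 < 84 True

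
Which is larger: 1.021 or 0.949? 1.021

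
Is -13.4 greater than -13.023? No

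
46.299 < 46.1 False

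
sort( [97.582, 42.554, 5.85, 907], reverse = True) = [907, 97.582, 42.554, 5.85]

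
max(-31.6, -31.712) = -31.6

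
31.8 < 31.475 False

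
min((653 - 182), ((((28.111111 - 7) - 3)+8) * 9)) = 234.999999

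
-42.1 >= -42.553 True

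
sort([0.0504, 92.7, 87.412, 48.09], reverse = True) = [92.7, 87.412, 48.09, 0.0504]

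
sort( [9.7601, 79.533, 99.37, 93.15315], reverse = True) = [99.37, 93.15315, 79.533, 9.7601]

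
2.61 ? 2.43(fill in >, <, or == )>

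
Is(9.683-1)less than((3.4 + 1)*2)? Yes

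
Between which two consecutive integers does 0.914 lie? 0 and 1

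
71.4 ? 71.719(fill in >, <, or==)<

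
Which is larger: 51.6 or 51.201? 51.6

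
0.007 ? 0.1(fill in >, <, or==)<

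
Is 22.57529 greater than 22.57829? No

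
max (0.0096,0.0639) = 0.0639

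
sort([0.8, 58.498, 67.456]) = [0.8, 58.498, 67.456]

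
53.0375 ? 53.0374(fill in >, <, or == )>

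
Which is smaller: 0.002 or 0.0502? 0.002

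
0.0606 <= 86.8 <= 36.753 False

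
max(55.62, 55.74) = 55.74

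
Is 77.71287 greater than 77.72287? No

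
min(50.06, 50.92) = 50.06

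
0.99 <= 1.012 True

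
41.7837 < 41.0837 False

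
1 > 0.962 True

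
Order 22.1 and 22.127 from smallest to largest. 22.1, 22.127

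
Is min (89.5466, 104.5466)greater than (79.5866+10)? No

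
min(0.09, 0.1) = 0.09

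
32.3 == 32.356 False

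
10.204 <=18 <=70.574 True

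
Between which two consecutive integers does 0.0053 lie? 0 and 1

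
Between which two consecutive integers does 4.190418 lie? 4 and 5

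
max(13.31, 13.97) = 13.97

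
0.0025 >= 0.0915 False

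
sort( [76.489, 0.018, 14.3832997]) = [0.018, 14.3832997, 76.489]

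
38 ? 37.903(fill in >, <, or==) >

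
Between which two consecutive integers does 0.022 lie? 0 and 1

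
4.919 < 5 True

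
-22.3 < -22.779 False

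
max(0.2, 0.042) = 0.2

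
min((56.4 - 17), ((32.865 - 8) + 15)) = 39.4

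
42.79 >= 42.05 True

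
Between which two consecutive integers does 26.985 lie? 26 and 27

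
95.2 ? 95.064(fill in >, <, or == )>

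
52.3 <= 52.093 False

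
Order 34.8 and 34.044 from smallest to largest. 34.044, 34.8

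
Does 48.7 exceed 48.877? No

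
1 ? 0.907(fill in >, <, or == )>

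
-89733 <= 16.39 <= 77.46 True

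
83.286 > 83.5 False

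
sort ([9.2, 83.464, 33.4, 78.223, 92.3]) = [9.2, 33.4, 78.223, 83.464, 92.3]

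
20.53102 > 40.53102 False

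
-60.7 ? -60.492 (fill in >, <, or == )<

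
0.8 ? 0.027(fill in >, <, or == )>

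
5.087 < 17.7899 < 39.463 True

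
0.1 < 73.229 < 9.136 False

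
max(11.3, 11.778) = 11.778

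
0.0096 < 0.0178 True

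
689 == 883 False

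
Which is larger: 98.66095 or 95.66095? 98.66095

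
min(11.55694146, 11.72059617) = 11.55694146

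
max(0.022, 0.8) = 0.8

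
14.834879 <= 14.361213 False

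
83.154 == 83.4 False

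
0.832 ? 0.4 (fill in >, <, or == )>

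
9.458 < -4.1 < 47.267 False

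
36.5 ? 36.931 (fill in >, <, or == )<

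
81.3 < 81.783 True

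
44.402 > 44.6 False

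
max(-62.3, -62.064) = -62.064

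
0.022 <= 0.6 True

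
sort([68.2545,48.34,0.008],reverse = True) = [68.2545,48.34,0.008]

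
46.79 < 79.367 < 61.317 False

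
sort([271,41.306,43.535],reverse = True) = [271,43.535,41.306]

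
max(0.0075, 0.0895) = 0.0895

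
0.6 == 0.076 False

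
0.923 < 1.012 True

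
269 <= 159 False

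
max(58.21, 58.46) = 58.46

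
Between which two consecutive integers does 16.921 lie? 16 and 17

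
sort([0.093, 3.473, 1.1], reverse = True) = [3.473, 1.1, 0.093]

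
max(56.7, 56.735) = 56.735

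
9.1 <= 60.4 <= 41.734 False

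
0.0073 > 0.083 False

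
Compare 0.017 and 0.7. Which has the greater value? 0.7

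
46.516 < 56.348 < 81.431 True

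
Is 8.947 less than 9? Yes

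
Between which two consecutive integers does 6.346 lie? 6 and 7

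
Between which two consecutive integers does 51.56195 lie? 51 and 52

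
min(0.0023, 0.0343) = 0.0023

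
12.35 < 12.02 False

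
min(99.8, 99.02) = 99.02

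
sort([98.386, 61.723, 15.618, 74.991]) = [15.618, 61.723, 74.991, 98.386]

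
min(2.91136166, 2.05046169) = 2.05046169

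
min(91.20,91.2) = 91.20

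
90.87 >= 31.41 True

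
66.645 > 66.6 True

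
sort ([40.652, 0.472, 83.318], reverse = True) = [83.318, 40.652, 0.472]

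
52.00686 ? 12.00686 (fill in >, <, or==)>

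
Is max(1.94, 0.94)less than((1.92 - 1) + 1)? No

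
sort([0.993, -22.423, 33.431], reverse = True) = [33.431, 0.993, -22.423]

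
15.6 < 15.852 True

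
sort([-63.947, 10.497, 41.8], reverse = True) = [41.8, 10.497, -63.947]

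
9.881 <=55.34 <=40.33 False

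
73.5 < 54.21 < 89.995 False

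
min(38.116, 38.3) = 38.116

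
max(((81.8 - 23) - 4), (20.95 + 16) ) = 54.8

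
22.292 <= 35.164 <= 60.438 True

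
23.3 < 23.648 True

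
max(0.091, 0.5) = 0.5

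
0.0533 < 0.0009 False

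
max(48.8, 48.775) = 48.8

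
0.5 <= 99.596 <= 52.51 False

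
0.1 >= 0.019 True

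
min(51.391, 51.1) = 51.1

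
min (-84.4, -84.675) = -84.675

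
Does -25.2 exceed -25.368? Yes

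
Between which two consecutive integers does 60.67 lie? 60 and 61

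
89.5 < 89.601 True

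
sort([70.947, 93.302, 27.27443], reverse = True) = [93.302, 70.947, 27.27443]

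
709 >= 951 False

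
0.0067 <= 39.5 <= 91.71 True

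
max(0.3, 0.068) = 0.3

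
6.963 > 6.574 True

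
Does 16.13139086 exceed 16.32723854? No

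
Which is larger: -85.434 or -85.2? -85.2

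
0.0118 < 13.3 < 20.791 True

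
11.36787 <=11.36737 False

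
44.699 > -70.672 True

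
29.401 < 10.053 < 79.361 False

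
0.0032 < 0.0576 True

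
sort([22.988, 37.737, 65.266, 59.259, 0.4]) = [0.4, 22.988, 37.737, 59.259, 65.266]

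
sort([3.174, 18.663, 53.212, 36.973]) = [3.174, 18.663, 36.973, 53.212]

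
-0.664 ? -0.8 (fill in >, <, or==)>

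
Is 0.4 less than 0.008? No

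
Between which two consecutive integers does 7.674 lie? 7 and 8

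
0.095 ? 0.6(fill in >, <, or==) <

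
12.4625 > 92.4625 False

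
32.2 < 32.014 False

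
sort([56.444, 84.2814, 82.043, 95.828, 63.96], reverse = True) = [95.828, 84.2814, 82.043, 63.96, 56.444]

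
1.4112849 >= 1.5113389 False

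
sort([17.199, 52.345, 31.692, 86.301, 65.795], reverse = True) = [86.301, 65.795, 52.345, 31.692, 17.199]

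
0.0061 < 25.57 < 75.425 True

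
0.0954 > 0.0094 True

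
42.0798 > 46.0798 False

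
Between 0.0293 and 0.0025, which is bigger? 0.0293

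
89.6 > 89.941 False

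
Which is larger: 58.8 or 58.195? 58.8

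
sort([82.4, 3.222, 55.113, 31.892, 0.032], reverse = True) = [82.4, 55.113, 31.892, 3.222, 0.032]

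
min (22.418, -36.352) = -36.352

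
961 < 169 False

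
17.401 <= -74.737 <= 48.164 False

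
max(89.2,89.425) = 89.425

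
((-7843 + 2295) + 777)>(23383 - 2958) False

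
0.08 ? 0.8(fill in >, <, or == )<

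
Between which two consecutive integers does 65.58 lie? 65 and 66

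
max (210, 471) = 471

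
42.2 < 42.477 True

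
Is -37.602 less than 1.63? Yes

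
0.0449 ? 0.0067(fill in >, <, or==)>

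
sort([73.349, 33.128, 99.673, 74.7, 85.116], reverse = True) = [99.673, 85.116, 74.7, 73.349, 33.128]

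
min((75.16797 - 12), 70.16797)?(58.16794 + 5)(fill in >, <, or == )>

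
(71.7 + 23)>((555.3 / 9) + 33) False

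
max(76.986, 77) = 77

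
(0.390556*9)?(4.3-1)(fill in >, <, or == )>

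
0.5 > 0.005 True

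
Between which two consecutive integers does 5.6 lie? 5 and 6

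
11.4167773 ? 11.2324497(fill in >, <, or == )>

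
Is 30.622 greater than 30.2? Yes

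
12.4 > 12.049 True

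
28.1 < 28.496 True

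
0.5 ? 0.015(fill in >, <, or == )>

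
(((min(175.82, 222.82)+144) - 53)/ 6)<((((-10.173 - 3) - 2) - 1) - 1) False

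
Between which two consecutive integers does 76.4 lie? 76 and 77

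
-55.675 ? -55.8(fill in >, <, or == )>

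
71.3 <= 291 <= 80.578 False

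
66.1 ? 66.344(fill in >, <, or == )<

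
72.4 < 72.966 True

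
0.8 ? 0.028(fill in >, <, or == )>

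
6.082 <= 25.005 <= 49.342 True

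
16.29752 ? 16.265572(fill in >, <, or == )>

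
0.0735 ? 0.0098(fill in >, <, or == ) >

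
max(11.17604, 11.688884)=11.688884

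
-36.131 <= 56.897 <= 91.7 True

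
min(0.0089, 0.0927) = 0.0089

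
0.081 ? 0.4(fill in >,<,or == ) <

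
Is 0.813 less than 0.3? No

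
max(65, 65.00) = 65.00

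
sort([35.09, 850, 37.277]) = [35.09, 37.277, 850]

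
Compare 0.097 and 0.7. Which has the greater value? 0.7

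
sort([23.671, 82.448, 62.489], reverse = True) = [82.448, 62.489, 23.671]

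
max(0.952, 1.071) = 1.071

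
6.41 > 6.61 False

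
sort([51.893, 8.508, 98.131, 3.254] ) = [3.254, 8.508, 51.893, 98.131]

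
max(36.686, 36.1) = 36.686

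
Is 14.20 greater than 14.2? No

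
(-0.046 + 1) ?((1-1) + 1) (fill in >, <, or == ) <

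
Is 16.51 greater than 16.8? No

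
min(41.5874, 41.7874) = 41.5874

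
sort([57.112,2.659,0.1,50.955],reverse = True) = [57.112,50.955,2.659,0.1]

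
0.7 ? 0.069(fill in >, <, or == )>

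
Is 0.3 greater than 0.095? Yes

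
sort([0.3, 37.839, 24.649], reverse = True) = [37.839, 24.649, 0.3]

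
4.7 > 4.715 False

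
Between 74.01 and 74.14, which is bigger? 74.14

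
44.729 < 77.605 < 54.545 False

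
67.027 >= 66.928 True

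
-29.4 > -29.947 True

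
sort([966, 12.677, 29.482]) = [12.677, 29.482, 966]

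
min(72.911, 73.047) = 72.911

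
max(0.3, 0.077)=0.3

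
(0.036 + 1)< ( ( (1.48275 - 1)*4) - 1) False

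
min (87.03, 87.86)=87.03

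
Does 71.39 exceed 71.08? Yes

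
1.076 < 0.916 False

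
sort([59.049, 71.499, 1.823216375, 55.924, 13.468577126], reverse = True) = [71.499, 59.049, 55.924, 13.468577126, 1.823216375]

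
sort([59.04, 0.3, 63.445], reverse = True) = [63.445, 59.04, 0.3]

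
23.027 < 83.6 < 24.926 False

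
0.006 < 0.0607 True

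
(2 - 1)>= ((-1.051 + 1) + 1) True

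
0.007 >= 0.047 False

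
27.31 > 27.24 True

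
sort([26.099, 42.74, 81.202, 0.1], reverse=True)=[81.202, 42.74, 26.099, 0.1]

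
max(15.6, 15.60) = 15.60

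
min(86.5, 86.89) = 86.5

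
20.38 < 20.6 True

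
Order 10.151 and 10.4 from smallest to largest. 10.151, 10.4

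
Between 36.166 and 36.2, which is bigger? 36.2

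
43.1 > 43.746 False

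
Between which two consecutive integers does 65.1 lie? 65 and 66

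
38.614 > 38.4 True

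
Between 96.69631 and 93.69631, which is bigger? 96.69631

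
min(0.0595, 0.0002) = 0.0002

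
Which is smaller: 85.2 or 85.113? 85.113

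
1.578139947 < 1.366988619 False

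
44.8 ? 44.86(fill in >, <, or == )<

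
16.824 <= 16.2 False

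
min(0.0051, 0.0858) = 0.0051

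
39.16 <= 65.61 True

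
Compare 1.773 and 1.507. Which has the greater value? 1.773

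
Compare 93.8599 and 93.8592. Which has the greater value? 93.8599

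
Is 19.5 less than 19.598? Yes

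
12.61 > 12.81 False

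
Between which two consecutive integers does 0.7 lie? 0 and 1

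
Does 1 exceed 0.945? Yes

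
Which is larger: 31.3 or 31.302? 31.302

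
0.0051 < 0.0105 True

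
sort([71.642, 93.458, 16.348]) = [16.348, 71.642, 93.458]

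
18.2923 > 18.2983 False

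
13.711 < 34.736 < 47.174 True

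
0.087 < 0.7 True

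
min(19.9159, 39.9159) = 19.9159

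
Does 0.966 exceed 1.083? No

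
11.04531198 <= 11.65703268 True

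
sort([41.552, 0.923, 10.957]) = [0.923, 10.957, 41.552]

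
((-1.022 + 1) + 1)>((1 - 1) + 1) False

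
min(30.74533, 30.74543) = 30.74533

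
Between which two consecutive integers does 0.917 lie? 0 and 1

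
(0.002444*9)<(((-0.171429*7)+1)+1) True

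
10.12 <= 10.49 True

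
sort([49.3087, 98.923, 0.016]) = [0.016, 49.3087, 98.923]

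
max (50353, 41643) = 50353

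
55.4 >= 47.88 True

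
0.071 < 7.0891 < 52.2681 True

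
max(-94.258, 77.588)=77.588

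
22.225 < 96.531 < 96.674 True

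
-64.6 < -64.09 True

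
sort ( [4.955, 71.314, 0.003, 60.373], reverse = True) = [71.314, 60.373, 4.955, 0.003]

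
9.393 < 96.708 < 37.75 False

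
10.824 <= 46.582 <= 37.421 False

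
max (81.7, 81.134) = 81.7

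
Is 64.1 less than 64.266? Yes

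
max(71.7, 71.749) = 71.749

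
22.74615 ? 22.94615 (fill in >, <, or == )<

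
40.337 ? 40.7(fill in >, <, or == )<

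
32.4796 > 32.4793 True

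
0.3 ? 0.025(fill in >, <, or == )>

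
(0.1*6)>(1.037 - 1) True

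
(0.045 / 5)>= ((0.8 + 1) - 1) False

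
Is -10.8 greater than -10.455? No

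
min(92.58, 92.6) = 92.58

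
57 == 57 True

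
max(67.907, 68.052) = 68.052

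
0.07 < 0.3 True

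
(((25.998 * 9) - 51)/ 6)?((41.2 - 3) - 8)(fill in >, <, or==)>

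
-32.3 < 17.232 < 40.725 True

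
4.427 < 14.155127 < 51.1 True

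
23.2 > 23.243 False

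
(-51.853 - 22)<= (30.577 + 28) True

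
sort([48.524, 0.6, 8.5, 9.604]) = [0.6, 8.5, 9.604, 48.524]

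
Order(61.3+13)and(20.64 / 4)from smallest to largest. (20.64 / 4), (61.3+13)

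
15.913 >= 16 False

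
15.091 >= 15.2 False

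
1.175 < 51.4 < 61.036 True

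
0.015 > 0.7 False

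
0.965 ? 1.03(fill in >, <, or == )<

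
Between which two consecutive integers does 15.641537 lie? 15 and 16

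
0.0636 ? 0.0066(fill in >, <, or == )>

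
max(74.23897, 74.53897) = 74.53897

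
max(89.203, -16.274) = 89.203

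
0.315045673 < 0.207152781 False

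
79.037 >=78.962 True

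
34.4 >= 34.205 True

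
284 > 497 False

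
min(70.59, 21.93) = 21.93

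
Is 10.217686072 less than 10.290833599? Yes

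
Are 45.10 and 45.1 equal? Yes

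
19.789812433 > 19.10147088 True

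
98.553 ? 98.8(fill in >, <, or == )<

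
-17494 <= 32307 True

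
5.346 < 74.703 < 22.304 False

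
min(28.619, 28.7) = 28.619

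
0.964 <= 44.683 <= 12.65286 False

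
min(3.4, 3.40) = 3.4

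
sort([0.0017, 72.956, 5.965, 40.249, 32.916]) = [0.0017, 5.965, 32.916, 40.249, 72.956]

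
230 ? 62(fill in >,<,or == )>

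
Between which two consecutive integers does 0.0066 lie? 0 and 1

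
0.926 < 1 True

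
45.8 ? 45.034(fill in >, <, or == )>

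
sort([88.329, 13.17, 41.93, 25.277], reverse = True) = [88.329, 41.93, 25.277, 13.17]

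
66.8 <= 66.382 False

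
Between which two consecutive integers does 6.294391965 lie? 6 and 7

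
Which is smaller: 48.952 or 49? 48.952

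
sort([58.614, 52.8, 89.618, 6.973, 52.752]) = [6.973, 52.752, 52.8, 58.614, 89.618]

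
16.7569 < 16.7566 False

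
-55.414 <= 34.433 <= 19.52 False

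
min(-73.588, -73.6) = -73.6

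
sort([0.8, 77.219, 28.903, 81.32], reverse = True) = [81.32, 77.219, 28.903, 0.8]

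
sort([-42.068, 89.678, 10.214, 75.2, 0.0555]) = [-42.068, 0.0555, 10.214, 75.2, 89.678]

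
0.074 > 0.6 False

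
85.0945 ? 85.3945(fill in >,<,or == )<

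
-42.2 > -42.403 True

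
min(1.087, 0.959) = 0.959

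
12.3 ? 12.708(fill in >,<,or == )<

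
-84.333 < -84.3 True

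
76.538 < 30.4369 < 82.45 False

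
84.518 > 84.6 False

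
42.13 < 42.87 True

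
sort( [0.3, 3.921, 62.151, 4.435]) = [0.3, 3.921, 4.435, 62.151]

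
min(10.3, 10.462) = 10.3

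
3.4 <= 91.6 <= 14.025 False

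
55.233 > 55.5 False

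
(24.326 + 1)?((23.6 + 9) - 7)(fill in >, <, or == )<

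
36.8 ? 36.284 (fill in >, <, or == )>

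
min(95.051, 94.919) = 94.919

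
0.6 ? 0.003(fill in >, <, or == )>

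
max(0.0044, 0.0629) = 0.0629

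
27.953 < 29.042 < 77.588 True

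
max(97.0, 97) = 97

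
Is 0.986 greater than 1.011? No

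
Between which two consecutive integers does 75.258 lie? 75 and 76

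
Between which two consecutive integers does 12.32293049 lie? 12 and 13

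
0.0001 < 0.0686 True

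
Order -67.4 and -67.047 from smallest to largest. -67.4, -67.047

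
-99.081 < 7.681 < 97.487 True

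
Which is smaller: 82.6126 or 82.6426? 82.6126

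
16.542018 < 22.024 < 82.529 True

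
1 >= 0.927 True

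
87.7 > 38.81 True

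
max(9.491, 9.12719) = 9.491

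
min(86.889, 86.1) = 86.1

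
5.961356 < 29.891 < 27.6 False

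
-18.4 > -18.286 False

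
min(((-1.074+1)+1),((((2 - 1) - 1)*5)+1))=0.926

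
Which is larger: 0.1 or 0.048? 0.1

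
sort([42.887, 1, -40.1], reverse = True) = [42.887, 1, -40.1]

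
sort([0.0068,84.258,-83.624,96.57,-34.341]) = [-83.624,-34.341,0.0068,84.258,96.57]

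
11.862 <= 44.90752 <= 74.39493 True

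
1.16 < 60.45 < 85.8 True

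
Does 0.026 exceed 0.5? No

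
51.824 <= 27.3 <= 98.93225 False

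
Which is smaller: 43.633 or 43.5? 43.5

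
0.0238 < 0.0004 False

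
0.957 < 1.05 True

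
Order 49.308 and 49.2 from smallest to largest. 49.2, 49.308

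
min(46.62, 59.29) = 46.62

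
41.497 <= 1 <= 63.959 False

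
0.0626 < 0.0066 False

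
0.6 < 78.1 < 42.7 False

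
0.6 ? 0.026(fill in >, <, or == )>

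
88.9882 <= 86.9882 False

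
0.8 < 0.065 False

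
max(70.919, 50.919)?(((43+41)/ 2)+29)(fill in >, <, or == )<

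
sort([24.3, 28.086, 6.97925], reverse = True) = [28.086, 24.3, 6.97925]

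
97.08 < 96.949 False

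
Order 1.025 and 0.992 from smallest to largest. 0.992, 1.025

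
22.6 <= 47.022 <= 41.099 False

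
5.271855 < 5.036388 False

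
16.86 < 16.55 False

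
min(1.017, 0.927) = 0.927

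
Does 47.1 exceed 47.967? No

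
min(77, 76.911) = 76.911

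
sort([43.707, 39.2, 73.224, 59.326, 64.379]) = [39.2, 43.707, 59.326, 64.379, 73.224]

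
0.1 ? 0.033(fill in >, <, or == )>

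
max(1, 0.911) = 1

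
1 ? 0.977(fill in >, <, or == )>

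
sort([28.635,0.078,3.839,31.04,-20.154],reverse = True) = [31.04,28.635,3.839,0.078,-20.154]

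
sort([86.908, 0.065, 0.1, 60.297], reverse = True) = [86.908, 60.297, 0.1, 0.065]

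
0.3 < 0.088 False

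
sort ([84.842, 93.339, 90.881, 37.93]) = [37.93, 84.842, 90.881, 93.339]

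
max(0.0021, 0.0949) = 0.0949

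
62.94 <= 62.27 False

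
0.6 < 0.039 False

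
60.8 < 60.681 False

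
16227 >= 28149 False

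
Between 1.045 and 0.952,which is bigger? 1.045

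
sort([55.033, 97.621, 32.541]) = [32.541, 55.033, 97.621]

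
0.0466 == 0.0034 False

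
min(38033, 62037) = 38033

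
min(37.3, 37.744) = 37.3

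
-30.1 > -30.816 True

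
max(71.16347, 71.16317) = 71.16347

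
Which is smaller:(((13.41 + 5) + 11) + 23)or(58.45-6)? (((13.41 + 5) + 11) + 23)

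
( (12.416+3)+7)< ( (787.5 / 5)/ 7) True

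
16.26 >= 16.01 True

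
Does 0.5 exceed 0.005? Yes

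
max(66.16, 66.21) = 66.21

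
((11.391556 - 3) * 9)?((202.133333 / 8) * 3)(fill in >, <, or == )<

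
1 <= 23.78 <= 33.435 True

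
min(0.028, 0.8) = 0.028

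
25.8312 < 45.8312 True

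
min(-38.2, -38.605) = -38.605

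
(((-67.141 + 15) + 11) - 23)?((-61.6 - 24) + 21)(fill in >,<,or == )>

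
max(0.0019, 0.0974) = 0.0974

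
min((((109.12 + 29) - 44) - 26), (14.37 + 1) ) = 15.37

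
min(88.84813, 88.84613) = 88.84613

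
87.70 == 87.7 True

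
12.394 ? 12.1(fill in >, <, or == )>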